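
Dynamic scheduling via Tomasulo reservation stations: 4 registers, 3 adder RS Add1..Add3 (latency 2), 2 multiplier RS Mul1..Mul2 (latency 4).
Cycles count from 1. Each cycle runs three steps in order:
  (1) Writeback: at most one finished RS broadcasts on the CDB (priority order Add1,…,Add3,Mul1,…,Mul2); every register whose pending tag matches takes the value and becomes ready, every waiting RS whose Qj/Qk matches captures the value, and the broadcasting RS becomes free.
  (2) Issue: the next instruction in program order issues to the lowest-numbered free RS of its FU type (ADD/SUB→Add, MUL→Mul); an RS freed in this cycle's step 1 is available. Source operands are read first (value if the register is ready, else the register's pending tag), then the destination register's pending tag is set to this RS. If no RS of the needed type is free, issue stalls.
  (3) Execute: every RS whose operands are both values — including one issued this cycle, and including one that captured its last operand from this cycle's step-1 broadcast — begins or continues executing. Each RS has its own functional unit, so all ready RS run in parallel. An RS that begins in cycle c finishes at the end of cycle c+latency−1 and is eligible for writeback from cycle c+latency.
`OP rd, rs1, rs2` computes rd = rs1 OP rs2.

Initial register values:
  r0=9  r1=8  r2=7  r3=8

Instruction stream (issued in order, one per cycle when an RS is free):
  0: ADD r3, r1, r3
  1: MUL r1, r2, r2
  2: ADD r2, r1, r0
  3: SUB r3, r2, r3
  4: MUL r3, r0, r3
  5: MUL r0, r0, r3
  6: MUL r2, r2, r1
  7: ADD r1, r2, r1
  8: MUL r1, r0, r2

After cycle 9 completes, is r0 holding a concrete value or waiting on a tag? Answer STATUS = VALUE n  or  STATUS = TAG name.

cycle 1: issue ADD r3<-Add1 // r0:9,r1:8,r2:7,r3:Add1
cycle 2: issue MUL r1<-Mul1 // r0:9,r1:Mul1,r2:7,r3:Add1
cycle 3: CDB Add1=16; issue ADD r2<-Add1 // r0:9,r1:Mul1,r2:Add1,r3:16
cycle 4: issue SUB r3<-Add2 // r0:9,r1:Mul1,r2:Add1,r3:Add2
cycle 5: issue MUL r3<-Mul2 // r0:9,r1:Mul1,r2:Add1,r3:Mul2
cycle 6: CDB Mul1=49; issue MUL r0<-Mul1 // r0:Mul1,r1:49,r2:Add1,r3:Mul2
cycle 7: stall // r0:Mul1,r1:49,r2:Add1,r3:Mul2
cycle 8: CDB Add1=58; stall // r0:Mul1,r1:49,r2:58,r3:Mul2
cycle 9: stall // r0:Mul1,r1:49,r2:58,r3:Mul2

STATUS = TAG Mul1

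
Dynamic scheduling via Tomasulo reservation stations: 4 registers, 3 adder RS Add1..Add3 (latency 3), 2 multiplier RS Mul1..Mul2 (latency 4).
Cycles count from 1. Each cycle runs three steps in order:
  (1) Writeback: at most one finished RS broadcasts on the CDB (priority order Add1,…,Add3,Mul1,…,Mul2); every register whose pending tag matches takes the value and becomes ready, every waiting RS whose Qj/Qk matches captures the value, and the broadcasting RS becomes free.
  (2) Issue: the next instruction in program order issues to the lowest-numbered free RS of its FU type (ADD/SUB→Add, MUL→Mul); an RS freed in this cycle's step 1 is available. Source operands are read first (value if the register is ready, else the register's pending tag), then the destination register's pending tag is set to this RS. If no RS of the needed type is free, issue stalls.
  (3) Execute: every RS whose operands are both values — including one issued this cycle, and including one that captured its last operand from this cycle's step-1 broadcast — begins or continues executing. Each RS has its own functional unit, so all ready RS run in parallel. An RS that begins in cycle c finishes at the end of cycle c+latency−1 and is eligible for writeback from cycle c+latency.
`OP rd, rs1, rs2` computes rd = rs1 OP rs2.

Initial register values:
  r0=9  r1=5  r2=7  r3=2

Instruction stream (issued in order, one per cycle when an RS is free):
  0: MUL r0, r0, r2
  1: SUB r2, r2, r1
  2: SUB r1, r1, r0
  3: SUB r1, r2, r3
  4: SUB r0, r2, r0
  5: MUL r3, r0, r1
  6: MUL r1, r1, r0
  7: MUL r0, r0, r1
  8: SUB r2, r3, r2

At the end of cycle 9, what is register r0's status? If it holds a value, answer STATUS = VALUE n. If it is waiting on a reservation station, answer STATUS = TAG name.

STATUS = VALUE -61

  c1: issue MUL r0<-Mul1  regs: r0:Mul1,r1:5,r2:7,r3:2
  c2: issue SUB r2<-Add1  regs: r0:Mul1,r1:5,r2:Add1,r3:2
  c3: issue SUB r1<-Add2  regs: r0:Mul1,r1:Add2,r2:Add1,r3:2
  c4: issue SUB r1<-Add3  regs: r0:Mul1,r1:Add3,r2:Add1,r3:2
  c5: CDB Add1=2; issue SUB r0<-Add1  regs: r0:Add1,r1:Add3,r2:2,r3:2
  c6: CDB Mul1=63; issue MUL r3<-Mul1  regs: r0:Add1,r1:Add3,r2:2,r3:Mul1
  c7: issue MUL r1<-Mul2  regs: r0:Add1,r1:Mul2,r2:2,r3:Mul1
  c8: CDB Add3=0; stall  regs: r0:Add1,r1:Mul2,r2:2,r3:Mul1
  c9: CDB Add1=-61; stall  regs: r0:-61,r1:Mul2,r2:2,r3:Mul1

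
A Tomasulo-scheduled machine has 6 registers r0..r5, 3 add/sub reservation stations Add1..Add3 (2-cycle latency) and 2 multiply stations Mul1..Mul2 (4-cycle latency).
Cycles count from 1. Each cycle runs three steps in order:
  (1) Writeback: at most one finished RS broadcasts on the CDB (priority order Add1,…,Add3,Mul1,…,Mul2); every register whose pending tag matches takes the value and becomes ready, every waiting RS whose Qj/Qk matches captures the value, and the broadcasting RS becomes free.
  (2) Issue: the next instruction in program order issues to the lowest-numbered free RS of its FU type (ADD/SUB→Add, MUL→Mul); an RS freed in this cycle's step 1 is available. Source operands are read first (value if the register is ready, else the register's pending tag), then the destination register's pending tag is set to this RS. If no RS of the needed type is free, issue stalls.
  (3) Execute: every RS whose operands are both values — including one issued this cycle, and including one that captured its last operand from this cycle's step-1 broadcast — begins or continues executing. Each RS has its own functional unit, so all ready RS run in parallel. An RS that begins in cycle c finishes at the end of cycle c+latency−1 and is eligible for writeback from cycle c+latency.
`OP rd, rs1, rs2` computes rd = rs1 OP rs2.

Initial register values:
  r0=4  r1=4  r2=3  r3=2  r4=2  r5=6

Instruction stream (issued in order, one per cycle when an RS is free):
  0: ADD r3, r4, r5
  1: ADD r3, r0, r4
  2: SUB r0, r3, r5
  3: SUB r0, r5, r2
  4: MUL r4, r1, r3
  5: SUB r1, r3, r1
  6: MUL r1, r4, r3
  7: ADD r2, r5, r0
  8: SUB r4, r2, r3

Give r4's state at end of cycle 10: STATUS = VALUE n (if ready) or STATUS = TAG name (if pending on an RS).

  c1: issue ADD r3<-Add1  regs: r0:4,r1:4,r2:3,r3:Add1,r4:2,r5:6
  c2: issue ADD r3<-Add2  regs: r0:4,r1:4,r2:3,r3:Add2,r4:2,r5:6
  c3: CDB Add1=8; issue SUB r0<-Add1  regs: r0:Add1,r1:4,r2:3,r3:Add2,r4:2,r5:6
  c4: CDB Add2=6; issue SUB r0<-Add2  regs: r0:Add2,r1:4,r2:3,r3:6,r4:2,r5:6
  c5: issue MUL r4<-Mul1  regs: r0:Add2,r1:4,r2:3,r3:6,r4:Mul1,r5:6
  c6: CDB Add1=0; issue SUB r1<-Add1  regs: r0:Add2,r1:Add1,r2:3,r3:6,r4:Mul1,r5:6
  c7: CDB Add2=3; issue MUL r1<-Mul2  regs: r0:3,r1:Mul2,r2:3,r3:6,r4:Mul1,r5:6
  c8: CDB Add1=2; issue ADD r2<-Add1  regs: r0:3,r1:Mul2,r2:Add1,r3:6,r4:Mul1,r5:6
  c9: CDB Mul1=24; issue SUB r4<-Add2  regs: r0:3,r1:Mul2,r2:Add1,r3:6,r4:Add2,r5:6
  c10: CDB Add1=9  regs: r0:3,r1:Mul2,r2:9,r3:6,r4:Add2,r5:6

STATUS = TAG Add2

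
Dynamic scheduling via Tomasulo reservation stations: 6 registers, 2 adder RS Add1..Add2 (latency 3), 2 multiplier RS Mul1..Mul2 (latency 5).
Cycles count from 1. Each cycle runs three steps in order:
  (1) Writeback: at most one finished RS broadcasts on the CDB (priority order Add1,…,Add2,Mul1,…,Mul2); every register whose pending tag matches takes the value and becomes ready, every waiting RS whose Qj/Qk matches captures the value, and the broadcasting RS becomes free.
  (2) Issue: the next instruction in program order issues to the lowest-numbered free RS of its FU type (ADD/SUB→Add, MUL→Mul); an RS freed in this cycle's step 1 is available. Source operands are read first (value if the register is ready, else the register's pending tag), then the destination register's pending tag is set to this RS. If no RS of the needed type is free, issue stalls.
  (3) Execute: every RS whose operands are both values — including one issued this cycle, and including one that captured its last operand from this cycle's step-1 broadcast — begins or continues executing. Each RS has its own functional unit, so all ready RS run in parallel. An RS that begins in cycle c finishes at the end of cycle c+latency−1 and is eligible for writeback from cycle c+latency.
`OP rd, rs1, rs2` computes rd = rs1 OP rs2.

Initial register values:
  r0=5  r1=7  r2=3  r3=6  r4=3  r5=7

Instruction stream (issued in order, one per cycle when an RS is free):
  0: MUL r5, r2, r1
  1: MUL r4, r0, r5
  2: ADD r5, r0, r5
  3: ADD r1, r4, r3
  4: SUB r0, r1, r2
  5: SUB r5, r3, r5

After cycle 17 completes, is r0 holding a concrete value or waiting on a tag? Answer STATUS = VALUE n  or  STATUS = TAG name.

STATUS = VALUE 108

c1: issue MUL r5<-Mul1 | r0:5,r1:7,r2:3,r3:6,r4:3,r5:Mul1
c2: issue MUL r4<-Mul2 | r0:5,r1:7,r2:3,r3:6,r4:Mul2,r5:Mul1
c3: issue ADD r5<-Add1 | r0:5,r1:7,r2:3,r3:6,r4:Mul2,r5:Add1
c4: issue ADD r1<-Add2 | r0:5,r1:Add2,r2:3,r3:6,r4:Mul2,r5:Add1
c5: stall | r0:5,r1:Add2,r2:3,r3:6,r4:Mul2,r5:Add1
c6: CDB Mul1=21; stall | r0:5,r1:Add2,r2:3,r3:6,r4:Mul2,r5:Add1
c7: stall | r0:5,r1:Add2,r2:3,r3:6,r4:Mul2,r5:Add1
c8: stall | r0:5,r1:Add2,r2:3,r3:6,r4:Mul2,r5:Add1
c9: CDB Add1=26; issue SUB r0<-Add1 | r0:Add1,r1:Add2,r2:3,r3:6,r4:Mul2,r5:26
c10: stall | r0:Add1,r1:Add2,r2:3,r3:6,r4:Mul2,r5:26
c11: CDB Mul2=105; stall | r0:Add1,r1:Add2,r2:3,r3:6,r4:105,r5:26
c12: stall | r0:Add1,r1:Add2,r2:3,r3:6,r4:105,r5:26
c13: stall | r0:Add1,r1:Add2,r2:3,r3:6,r4:105,r5:26
c14: CDB Add2=111; issue SUB r5<-Add2 | r0:Add1,r1:111,r2:3,r3:6,r4:105,r5:Add2
c15: - | r0:Add1,r1:111,r2:3,r3:6,r4:105,r5:Add2
c16: - | r0:Add1,r1:111,r2:3,r3:6,r4:105,r5:Add2
c17: CDB Add1=108 | r0:108,r1:111,r2:3,r3:6,r4:105,r5:Add2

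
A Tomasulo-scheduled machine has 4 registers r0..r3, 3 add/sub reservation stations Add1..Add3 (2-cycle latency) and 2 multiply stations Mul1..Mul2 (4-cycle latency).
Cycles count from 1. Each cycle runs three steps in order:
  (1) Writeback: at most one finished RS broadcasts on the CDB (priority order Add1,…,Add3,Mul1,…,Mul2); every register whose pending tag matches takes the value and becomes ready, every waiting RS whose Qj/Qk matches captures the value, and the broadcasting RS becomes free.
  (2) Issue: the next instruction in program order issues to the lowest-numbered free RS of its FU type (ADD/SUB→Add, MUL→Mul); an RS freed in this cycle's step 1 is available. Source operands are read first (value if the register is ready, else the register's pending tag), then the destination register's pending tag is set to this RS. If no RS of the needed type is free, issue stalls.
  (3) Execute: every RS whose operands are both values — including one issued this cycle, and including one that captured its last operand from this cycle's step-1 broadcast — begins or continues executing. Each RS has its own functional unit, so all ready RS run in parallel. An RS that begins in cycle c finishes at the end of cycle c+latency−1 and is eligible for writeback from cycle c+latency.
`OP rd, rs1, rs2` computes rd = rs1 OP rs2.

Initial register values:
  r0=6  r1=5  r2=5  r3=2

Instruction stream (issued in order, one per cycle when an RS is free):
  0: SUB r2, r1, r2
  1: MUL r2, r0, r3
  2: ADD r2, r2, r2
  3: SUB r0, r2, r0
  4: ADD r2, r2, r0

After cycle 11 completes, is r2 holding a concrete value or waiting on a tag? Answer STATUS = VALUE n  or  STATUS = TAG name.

STATUS = TAG Add3

c1: issue SUB r2<-Add1 | r0:6,r1:5,r2:Add1,r3:2
c2: issue MUL r2<-Mul1 | r0:6,r1:5,r2:Mul1,r3:2
c3: CDB Add1=0; issue ADD r2<-Add1 | r0:6,r1:5,r2:Add1,r3:2
c4: issue SUB r0<-Add2 | r0:Add2,r1:5,r2:Add1,r3:2
c5: issue ADD r2<-Add3 | r0:Add2,r1:5,r2:Add3,r3:2
c6: CDB Mul1=12 | r0:Add2,r1:5,r2:Add3,r3:2
c7: - | r0:Add2,r1:5,r2:Add3,r3:2
c8: CDB Add1=24 | r0:Add2,r1:5,r2:Add3,r3:2
c9: - | r0:Add2,r1:5,r2:Add3,r3:2
c10: CDB Add2=18 | r0:18,r1:5,r2:Add3,r3:2
c11: - | r0:18,r1:5,r2:Add3,r3:2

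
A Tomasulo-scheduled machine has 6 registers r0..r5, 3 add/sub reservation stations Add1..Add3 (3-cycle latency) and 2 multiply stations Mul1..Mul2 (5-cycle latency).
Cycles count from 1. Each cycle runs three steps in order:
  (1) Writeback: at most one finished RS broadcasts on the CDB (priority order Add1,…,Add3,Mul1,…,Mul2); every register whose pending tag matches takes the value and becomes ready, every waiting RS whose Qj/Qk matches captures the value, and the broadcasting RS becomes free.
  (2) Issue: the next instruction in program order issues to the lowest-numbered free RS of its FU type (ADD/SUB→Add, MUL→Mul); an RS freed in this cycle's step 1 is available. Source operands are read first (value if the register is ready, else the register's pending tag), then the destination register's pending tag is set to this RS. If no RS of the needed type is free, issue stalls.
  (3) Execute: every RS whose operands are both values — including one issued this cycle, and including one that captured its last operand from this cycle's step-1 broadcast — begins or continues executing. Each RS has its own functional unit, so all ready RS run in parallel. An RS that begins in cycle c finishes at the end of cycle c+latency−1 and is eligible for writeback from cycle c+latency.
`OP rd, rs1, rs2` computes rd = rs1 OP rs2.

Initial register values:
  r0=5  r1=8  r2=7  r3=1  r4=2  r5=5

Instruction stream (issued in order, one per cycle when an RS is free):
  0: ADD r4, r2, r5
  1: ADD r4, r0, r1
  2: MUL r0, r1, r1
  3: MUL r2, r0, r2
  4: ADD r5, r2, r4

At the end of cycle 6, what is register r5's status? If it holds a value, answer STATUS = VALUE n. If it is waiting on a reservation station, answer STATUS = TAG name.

  c1: issue ADD r4<-Add1  regs: r0:5,r1:8,r2:7,r3:1,r4:Add1,r5:5
  c2: issue ADD r4<-Add2  regs: r0:5,r1:8,r2:7,r3:1,r4:Add2,r5:5
  c3: issue MUL r0<-Mul1  regs: r0:Mul1,r1:8,r2:7,r3:1,r4:Add2,r5:5
  c4: CDB Add1=12; issue MUL r2<-Mul2  regs: r0:Mul1,r1:8,r2:Mul2,r3:1,r4:Add2,r5:5
  c5: CDB Add2=13; issue ADD r5<-Add1  regs: r0:Mul1,r1:8,r2:Mul2,r3:1,r4:13,r5:Add1
  c6: -  regs: r0:Mul1,r1:8,r2:Mul2,r3:1,r4:13,r5:Add1

STATUS = TAG Add1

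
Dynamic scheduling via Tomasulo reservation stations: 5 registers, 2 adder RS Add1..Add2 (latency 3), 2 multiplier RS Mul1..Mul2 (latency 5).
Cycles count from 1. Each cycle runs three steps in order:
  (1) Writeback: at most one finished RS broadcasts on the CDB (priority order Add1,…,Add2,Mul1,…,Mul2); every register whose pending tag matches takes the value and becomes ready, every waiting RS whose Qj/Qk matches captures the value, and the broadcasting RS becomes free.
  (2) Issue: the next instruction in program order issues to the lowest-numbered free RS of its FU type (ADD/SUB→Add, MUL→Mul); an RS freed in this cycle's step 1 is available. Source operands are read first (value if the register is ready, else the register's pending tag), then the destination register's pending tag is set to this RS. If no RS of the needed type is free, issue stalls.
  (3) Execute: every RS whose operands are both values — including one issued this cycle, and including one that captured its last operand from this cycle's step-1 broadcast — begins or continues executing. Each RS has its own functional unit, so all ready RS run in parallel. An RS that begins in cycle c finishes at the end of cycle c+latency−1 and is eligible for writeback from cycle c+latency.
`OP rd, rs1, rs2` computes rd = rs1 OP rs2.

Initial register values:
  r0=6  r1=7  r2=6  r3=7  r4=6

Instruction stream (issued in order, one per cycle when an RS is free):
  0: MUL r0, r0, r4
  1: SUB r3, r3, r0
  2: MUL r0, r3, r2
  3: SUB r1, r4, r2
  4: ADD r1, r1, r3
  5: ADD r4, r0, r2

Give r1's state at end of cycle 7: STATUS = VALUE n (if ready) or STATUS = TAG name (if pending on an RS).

cycle 1: issue MUL r0<-Mul1 // r0:Mul1,r1:7,r2:6,r3:7,r4:6
cycle 2: issue SUB r3<-Add1 // r0:Mul1,r1:7,r2:6,r3:Add1,r4:6
cycle 3: issue MUL r0<-Mul2 // r0:Mul2,r1:7,r2:6,r3:Add1,r4:6
cycle 4: issue SUB r1<-Add2 // r0:Mul2,r1:Add2,r2:6,r3:Add1,r4:6
cycle 5: stall // r0:Mul2,r1:Add2,r2:6,r3:Add1,r4:6
cycle 6: CDB Mul1=36; stall // r0:Mul2,r1:Add2,r2:6,r3:Add1,r4:6
cycle 7: CDB Add2=0; issue ADD r1<-Add2 // r0:Mul2,r1:Add2,r2:6,r3:Add1,r4:6

STATUS = TAG Add2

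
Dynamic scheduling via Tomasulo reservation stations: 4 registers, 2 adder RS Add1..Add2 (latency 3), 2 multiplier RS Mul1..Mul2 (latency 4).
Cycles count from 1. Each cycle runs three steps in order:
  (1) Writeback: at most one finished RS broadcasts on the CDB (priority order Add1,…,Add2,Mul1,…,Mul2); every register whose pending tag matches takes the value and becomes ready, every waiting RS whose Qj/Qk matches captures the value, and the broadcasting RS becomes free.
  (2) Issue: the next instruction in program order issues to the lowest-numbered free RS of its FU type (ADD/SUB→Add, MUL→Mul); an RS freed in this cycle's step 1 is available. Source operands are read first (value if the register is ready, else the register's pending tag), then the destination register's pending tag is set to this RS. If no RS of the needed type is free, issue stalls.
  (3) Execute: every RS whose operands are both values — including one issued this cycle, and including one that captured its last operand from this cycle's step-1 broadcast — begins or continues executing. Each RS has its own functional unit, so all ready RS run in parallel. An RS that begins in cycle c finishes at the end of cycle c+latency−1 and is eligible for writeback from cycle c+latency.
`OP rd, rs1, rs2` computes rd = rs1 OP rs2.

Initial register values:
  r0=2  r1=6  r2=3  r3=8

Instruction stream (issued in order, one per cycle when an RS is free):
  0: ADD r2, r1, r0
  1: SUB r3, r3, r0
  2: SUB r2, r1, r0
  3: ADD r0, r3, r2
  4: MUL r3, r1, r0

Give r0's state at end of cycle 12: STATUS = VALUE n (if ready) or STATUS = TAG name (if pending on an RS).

c1: issue ADD r2<-Add1 | r0:2,r1:6,r2:Add1,r3:8
c2: issue SUB r3<-Add2 | r0:2,r1:6,r2:Add1,r3:Add2
c3: stall | r0:2,r1:6,r2:Add1,r3:Add2
c4: CDB Add1=8; issue SUB r2<-Add1 | r0:2,r1:6,r2:Add1,r3:Add2
c5: CDB Add2=6; issue ADD r0<-Add2 | r0:Add2,r1:6,r2:Add1,r3:6
c6: issue MUL r3<-Mul1 | r0:Add2,r1:6,r2:Add1,r3:Mul1
c7: CDB Add1=4 | r0:Add2,r1:6,r2:4,r3:Mul1
c8: - | r0:Add2,r1:6,r2:4,r3:Mul1
c9: - | r0:Add2,r1:6,r2:4,r3:Mul1
c10: CDB Add2=10 | r0:10,r1:6,r2:4,r3:Mul1
c11: - | r0:10,r1:6,r2:4,r3:Mul1
c12: - | r0:10,r1:6,r2:4,r3:Mul1

STATUS = VALUE 10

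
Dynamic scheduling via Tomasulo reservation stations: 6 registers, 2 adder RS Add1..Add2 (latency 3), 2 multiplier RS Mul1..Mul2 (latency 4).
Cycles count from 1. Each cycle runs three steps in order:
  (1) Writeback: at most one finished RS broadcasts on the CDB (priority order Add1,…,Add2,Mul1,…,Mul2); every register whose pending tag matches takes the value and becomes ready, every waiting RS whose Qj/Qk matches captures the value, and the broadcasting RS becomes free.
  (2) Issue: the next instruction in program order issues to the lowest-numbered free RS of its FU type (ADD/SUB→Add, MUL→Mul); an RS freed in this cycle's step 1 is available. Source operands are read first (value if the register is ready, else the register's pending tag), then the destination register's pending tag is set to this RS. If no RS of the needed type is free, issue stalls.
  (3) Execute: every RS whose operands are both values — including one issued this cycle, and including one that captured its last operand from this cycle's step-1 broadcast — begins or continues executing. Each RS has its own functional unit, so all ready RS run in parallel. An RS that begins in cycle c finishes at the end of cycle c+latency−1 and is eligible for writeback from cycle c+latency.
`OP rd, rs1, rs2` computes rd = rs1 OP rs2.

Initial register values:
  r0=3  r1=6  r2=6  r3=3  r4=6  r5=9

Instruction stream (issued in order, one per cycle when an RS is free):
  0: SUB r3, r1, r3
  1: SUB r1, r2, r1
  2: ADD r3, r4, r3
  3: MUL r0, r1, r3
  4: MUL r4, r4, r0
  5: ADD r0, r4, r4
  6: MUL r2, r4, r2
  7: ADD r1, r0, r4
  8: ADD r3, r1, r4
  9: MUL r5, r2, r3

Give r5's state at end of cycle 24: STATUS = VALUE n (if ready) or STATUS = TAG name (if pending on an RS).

cycle 1: issue SUB r3<-Add1 // r0:3,r1:6,r2:6,r3:Add1,r4:6,r5:9
cycle 2: issue SUB r1<-Add2 // r0:3,r1:Add2,r2:6,r3:Add1,r4:6,r5:9
cycle 3: stall // r0:3,r1:Add2,r2:6,r3:Add1,r4:6,r5:9
cycle 4: CDB Add1=3; issue ADD r3<-Add1 // r0:3,r1:Add2,r2:6,r3:Add1,r4:6,r5:9
cycle 5: CDB Add2=0; issue MUL r0<-Mul1 // r0:Mul1,r1:0,r2:6,r3:Add1,r4:6,r5:9
cycle 6: issue MUL r4<-Mul2 // r0:Mul1,r1:0,r2:6,r3:Add1,r4:Mul2,r5:9
cycle 7: CDB Add1=9; issue ADD r0<-Add1 // r0:Add1,r1:0,r2:6,r3:9,r4:Mul2,r5:9
cycle 8: stall // r0:Add1,r1:0,r2:6,r3:9,r4:Mul2,r5:9
cycle 9: stall // r0:Add1,r1:0,r2:6,r3:9,r4:Mul2,r5:9
cycle 10: stall // r0:Add1,r1:0,r2:6,r3:9,r4:Mul2,r5:9
cycle 11: CDB Mul1=0; issue MUL r2<-Mul1 // r0:Add1,r1:0,r2:Mul1,r3:9,r4:Mul2,r5:9
cycle 12: issue ADD r1<-Add2 // r0:Add1,r1:Add2,r2:Mul1,r3:9,r4:Mul2,r5:9
cycle 13: stall // r0:Add1,r1:Add2,r2:Mul1,r3:9,r4:Mul2,r5:9
cycle 14: stall // r0:Add1,r1:Add2,r2:Mul1,r3:9,r4:Mul2,r5:9
cycle 15: CDB Mul2=0; stall // r0:Add1,r1:Add2,r2:Mul1,r3:9,r4:0,r5:9
cycle 16: stall // r0:Add1,r1:Add2,r2:Mul1,r3:9,r4:0,r5:9
cycle 17: stall // r0:Add1,r1:Add2,r2:Mul1,r3:9,r4:0,r5:9
cycle 18: CDB Add1=0; issue ADD r3<-Add1 // r0:0,r1:Add2,r2:Mul1,r3:Add1,r4:0,r5:9
cycle 19: CDB Mul1=0; issue MUL r5<-Mul1 // r0:0,r1:Add2,r2:0,r3:Add1,r4:0,r5:Mul1
cycle 20: - // r0:0,r1:Add2,r2:0,r3:Add1,r4:0,r5:Mul1
cycle 21: CDB Add2=0 // r0:0,r1:0,r2:0,r3:Add1,r4:0,r5:Mul1
cycle 22: - // r0:0,r1:0,r2:0,r3:Add1,r4:0,r5:Mul1
cycle 23: - // r0:0,r1:0,r2:0,r3:Add1,r4:0,r5:Mul1
cycle 24: CDB Add1=0 // r0:0,r1:0,r2:0,r3:0,r4:0,r5:Mul1

STATUS = TAG Mul1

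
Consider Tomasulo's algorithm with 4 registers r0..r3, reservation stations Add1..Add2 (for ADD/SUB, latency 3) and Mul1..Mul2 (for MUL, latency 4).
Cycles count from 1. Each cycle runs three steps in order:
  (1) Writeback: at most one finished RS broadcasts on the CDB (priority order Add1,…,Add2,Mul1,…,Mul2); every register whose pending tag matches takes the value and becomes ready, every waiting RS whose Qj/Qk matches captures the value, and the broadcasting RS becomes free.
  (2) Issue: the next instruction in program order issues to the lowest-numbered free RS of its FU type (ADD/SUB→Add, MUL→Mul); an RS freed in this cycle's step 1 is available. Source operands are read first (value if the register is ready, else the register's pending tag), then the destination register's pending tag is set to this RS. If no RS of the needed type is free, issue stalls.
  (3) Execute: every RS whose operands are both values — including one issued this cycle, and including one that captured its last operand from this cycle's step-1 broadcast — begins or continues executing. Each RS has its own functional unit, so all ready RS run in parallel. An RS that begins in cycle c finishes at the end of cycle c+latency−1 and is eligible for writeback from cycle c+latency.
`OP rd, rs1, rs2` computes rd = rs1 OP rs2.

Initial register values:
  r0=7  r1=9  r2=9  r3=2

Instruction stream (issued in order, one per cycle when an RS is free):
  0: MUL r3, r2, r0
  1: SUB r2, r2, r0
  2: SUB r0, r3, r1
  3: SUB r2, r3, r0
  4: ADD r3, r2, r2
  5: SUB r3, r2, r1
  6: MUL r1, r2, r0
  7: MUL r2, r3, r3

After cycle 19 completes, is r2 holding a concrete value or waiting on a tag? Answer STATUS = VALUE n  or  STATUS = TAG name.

cycle 1: issue MUL r3<-Mul1 // r0:7,r1:9,r2:9,r3:Mul1
cycle 2: issue SUB r2<-Add1 // r0:7,r1:9,r2:Add1,r3:Mul1
cycle 3: issue SUB r0<-Add2 // r0:Add2,r1:9,r2:Add1,r3:Mul1
cycle 4: stall // r0:Add2,r1:9,r2:Add1,r3:Mul1
cycle 5: CDB Add1=2; issue SUB r2<-Add1 // r0:Add2,r1:9,r2:Add1,r3:Mul1
cycle 6: CDB Mul1=63; stall // r0:Add2,r1:9,r2:Add1,r3:63
cycle 7: stall // r0:Add2,r1:9,r2:Add1,r3:63
cycle 8: stall // r0:Add2,r1:9,r2:Add1,r3:63
cycle 9: CDB Add2=54; issue ADD r3<-Add2 // r0:54,r1:9,r2:Add1,r3:Add2
cycle 10: stall // r0:54,r1:9,r2:Add1,r3:Add2
cycle 11: stall // r0:54,r1:9,r2:Add1,r3:Add2
cycle 12: CDB Add1=9; issue SUB r3<-Add1 // r0:54,r1:9,r2:9,r3:Add1
cycle 13: issue MUL r1<-Mul1 // r0:54,r1:Mul1,r2:9,r3:Add1
cycle 14: issue MUL r2<-Mul2 // r0:54,r1:Mul1,r2:Mul2,r3:Add1
cycle 15: CDB Add1=0 // r0:54,r1:Mul1,r2:Mul2,r3:0
cycle 16: CDB Add2=18 // r0:54,r1:Mul1,r2:Mul2,r3:0
cycle 17: CDB Mul1=486 // r0:54,r1:486,r2:Mul2,r3:0
cycle 18: - // r0:54,r1:486,r2:Mul2,r3:0
cycle 19: CDB Mul2=0 // r0:54,r1:486,r2:0,r3:0

STATUS = VALUE 0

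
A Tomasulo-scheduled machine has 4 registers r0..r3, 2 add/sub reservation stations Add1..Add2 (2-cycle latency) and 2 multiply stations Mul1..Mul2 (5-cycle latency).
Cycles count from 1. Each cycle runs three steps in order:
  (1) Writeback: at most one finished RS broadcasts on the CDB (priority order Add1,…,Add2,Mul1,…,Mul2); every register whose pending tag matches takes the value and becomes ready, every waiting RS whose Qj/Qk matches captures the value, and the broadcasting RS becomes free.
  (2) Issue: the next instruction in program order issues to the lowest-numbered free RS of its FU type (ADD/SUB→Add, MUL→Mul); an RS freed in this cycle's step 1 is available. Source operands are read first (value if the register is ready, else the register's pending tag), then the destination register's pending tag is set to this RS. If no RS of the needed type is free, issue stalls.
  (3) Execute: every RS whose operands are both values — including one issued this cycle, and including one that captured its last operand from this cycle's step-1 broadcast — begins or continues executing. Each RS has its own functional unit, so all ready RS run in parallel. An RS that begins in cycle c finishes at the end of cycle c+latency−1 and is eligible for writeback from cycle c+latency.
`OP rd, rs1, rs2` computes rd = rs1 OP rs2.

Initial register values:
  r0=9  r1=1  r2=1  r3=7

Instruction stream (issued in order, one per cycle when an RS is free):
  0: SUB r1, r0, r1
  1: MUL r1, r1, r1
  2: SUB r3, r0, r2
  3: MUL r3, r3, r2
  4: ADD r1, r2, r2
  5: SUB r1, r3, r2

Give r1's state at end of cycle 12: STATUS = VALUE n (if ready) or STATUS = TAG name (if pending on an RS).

c1: issue SUB r1<-Add1 | r0:9,r1:Add1,r2:1,r3:7
c2: issue MUL r1<-Mul1 | r0:9,r1:Mul1,r2:1,r3:7
c3: CDB Add1=8; issue SUB r3<-Add1 | r0:9,r1:Mul1,r2:1,r3:Add1
c4: issue MUL r3<-Mul2 | r0:9,r1:Mul1,r2:1,r3:Mul2
c5: CDB Add1=8; issue ADD r1<-Add1 | r0:9,r1:Add1,r2:1,r3:Mul2
c6: issue SUB r1<-Add2 | r0:9,r1:Add2,r2:1,r3:Mul2
c7: CDB Add1=2 | r0:9,r1:Add2,r2:1,r3:Mul2
c8: CDB Mul1=64 | r0:9,r1:Add2,r2:1,r3:Mul2
c9: - | r0:9,r1:Add2,r2:1,r3:Mul2
c10: CDB Mul2=8 | r0:9,r1:Add2,r2:1,r3:8
c11: - | r0:9,r1:Add2,r2:1,r3:8
c12: CDB Add2=7 | r0:9,r1:7,r2:1,r3:8

STATUS = VALUE 7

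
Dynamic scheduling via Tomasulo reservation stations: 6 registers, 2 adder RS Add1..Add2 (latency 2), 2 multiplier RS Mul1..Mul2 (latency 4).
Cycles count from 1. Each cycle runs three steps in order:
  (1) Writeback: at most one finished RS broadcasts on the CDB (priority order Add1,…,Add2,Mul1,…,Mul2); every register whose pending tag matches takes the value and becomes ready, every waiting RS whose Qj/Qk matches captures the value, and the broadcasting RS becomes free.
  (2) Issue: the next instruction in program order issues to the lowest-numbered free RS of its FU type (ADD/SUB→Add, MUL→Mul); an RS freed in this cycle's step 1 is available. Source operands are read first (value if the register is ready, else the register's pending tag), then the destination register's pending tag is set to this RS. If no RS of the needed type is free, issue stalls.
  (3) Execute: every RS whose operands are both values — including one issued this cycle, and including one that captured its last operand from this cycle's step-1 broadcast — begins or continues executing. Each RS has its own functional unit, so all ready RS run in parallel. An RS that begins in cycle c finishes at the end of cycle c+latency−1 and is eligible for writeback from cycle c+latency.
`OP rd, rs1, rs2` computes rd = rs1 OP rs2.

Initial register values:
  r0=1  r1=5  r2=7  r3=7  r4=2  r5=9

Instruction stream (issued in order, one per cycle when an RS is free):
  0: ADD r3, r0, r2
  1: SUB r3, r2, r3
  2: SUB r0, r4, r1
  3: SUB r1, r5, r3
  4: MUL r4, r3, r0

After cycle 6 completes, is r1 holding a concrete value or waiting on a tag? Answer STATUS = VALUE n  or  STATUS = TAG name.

STATUS = TAG Add1

  c1: issue ADD r3<-Add1  regs: r0:1,r1:5,r2:7,r3:Add1,r4:2,r5:9
  c2: issue SUB r3<-Add2  regs: r0:1,r1:5,r2:7,r3:Add2,r4:2,r5:9
  c3: CDB Add1=8; issue SUB r0<-Add1  regs: r0:Add1,r1:5,r2:7,r3:Add2,r4:2,r5:9
  c4: stall  regs: r0:Add1,r1:5,r2:7,r3:Add2,r4:2,r5:9
  c5: CDB Add1=-3; issue SUB r1<-Add1  regs: r0:-3,r1:Add1,r2:7,r3:Add2,r4:2,r5:9
  c6: CDB Add2=-1; issue MUL r4<-Mul1  regs: r0:-3,r1:Add1,r2:7,r3:-1,r4:Mul1,r5:9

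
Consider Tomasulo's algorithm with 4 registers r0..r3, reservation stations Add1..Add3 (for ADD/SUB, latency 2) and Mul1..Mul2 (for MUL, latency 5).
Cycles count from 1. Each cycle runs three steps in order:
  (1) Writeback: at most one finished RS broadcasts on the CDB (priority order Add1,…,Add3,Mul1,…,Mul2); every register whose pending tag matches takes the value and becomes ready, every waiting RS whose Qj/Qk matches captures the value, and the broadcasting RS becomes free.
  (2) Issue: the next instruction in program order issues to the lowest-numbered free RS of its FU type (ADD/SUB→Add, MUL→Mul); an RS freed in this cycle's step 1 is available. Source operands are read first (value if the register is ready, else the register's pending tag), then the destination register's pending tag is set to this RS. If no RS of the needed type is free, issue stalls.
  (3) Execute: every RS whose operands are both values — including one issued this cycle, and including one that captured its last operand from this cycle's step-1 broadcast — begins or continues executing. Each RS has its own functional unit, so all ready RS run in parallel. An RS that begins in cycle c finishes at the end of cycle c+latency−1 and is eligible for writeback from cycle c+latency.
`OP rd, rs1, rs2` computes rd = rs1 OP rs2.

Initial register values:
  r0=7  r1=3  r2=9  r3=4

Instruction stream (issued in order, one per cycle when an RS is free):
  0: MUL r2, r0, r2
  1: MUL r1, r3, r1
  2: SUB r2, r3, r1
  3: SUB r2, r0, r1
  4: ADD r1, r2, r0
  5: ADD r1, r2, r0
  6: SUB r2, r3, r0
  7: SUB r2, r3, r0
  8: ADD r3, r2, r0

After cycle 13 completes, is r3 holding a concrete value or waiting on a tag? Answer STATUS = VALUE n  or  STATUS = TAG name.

STATUS = TAG Add2

cycle 1: issue MUL r2<-Mul1 // r0:7,r1:3,r2:Mul1,r3:4
cycle 2: issue MUL r1<-Mul2 // r0:7,r1:Mul2,r2:Mul1,r3:4
cycle 3: issue SUB r2<-Add1 // r0:7,r1:Mul2,r2:Add1,r3:4
cycle 4: issue SUB r2<-Add2 // r0:7,r1:Mul2,r2:Add2,r3:4
cycle 5: issue ADD r1<-Add3 // r0:7,r1:Add3,r2:Add2,r3:4
cycle 6: CDB Mul1=63; stall // r0:7,r1:Add3,r2:Add2,r3:4
cycle 7: CDB Mul2=12; stall // r0:7,r1:Add3,r2:Add2,r3:4
cycle 8: stall // r0:7,r1:Add3,r2:Add2,r3:4
cycle 9: CDB Add1=-8; issue ADD r1<-Add1 // r0:7,r1:Add1,r2:Add2,r3:4
cycle 10: CDB Add2=-5; issue SUB r2<-Add2 // r0:7,r1:Add1,r2:Add2,r3:4
cycle 11: stall // r0:7,r1:Add1,r2:Add2,r3:4
cycle 12: CDB Add1=2; issue SUB r2<-Add1 // r0:7,r1:2,r2:Add1,r3:4
cycle 13: CDB Add2=-3; issue ADD r3<-Add2 // r0:7,r1:2,r2:Add1,r3:Add2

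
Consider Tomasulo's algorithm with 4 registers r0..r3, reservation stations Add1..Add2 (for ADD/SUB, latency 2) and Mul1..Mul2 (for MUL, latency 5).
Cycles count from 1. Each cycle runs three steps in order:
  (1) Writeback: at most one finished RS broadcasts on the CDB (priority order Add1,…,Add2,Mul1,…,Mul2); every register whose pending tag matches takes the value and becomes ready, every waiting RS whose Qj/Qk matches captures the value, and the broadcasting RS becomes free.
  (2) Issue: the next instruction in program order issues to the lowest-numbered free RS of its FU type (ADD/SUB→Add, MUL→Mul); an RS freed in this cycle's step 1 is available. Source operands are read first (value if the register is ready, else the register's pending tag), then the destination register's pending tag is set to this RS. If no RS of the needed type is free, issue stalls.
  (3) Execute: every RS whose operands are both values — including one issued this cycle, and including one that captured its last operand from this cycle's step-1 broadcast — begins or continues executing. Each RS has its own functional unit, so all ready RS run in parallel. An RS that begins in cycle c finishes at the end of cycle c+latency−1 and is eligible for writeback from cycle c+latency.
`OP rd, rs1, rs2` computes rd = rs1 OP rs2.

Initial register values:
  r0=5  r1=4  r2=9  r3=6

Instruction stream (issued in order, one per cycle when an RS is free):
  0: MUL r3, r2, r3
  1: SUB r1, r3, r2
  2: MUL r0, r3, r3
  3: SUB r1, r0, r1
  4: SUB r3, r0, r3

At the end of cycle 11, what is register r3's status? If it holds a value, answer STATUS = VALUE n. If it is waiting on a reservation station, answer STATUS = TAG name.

c1: issue MUL r3<-Mul1 | r0:5,r1:4,r2:9,r3:Mul1
c2: issue SUB r1<-Add1 | r0:5,r1:Add1,r2:9,r3:Mul1
c3: issue MUL r0<-Mul2 | r0:Mul2,r1:Add1,r2:9,r3:Mul1
c4: issue SUB r1<-Add2 | r0:Mul2,r1:Add2,r2:9,r3:Mul1
c5: stall | r0:Mul2,r1:Add2,r2:9,r3:Mul1
c6: CDB Mul1=54; stall | r0:Mul2,r1:Add2,r2:9,r3:54
c7: stall | r0:Mul2,r1:Add2,r2:9,r3:54
c8: CDB Add1=45; issue SUB r3<-Add1 | r0:Mul2,r1:Add2,r2:9,r3:Add1
c9: - | r0:Mul2,r1:Add2,r2:9,r3:Add1
c10: - | r0:Mul2,r1:Add2,r2:9,r3:Add1
c11: CDB Mul2=2916 | r0:2916,r1:Add2,r2:9,r3:Add1

STATUS = TAG Add1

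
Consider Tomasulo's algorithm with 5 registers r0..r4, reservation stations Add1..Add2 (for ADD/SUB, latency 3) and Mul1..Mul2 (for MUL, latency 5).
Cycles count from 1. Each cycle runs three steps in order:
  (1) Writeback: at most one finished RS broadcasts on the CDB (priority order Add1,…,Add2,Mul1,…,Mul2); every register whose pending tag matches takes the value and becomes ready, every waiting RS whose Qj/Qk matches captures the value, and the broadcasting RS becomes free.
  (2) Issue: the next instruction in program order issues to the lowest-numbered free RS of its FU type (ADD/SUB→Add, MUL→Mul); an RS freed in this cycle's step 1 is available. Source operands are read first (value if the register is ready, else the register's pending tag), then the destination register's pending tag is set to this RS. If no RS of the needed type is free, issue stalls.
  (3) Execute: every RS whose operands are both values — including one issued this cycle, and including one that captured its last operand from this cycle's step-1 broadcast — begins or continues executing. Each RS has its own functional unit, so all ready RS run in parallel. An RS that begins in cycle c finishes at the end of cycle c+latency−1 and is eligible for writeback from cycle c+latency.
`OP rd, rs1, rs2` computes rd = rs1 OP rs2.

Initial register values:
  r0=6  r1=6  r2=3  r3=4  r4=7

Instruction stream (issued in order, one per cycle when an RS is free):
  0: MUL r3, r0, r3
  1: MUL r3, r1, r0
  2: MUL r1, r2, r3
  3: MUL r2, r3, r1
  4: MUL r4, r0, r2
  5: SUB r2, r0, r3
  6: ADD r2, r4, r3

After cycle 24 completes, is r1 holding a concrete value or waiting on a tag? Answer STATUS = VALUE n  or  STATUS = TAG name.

  c1: issue MUL r3<-Mul1  regs: r0:6,r1:6,r2:3,r3:Mul1,r4:7
  c2: issue MUL r3<-Mul2  regs: r0:6,r1:6,r2:3,r3:Mul2,r4:7
  c3: stall  regs: r0:6,r1:6,r2:3,r3:Mul2,r4:7
  c4: stall  regs: r0:6,r1:6,r2:3,r3:Mul2,r4:7
  c5: stall  regs: r0:6,r1:6,r2:3,r3:Mul2,r4:7
  c6: CDB Mul1=24; issue MUL r1<-Mul1  regs: r0:6,r1:Mul1,r2:3,r3:Mul2,r4:7
  c7: CDB Mul2=36; issue MUL r2<-Mul2  regs: r0:6,r1:Mul1,r2:Mul2,r3:36,r4:7
  c8: stall  regs: r0:6,r1:Mul1,r2:Mul2,r3:36,r4:7
  c9: stall  regs: r0:6,r1:Mul1,r2:Mul2,r3:36,r4:7
  c10: stall  regs: r0:6,r1:Mul1,r2:Mul2,r3:36,r4:7
  c11: stall  regs: r0:6,r1:Mul1,r2:Mul2,r3:36,r4:7
  c12: CDB Mul1=108; issue MUL r4<-Mul1  regs: r0:6,r1:108,r2:Mul2,r3:36,r4:Mul1
  c13: issue SUB r2<-Add1  regs: r0:6,r1:108,r2:Add1,r3:36,r4:Mul1
  c14: issue ADD r2<-Add2  regs: r0:6,r1:108,r2:Add2,r3:36,r4:Mul1
  c15: -  regs: r0:6,r1:108,r2:Add2,r3:36,r4:Mul1
  c16: CDB Add1=-30  regs: r0:6,r1:108,r2:Add2,r3:36,r4:Mul1
  c17: CDB Mul2=3888  regs: r0:6,r1:108,r2:Add2,r3:36,r4:Mul1
  c18: -  regs: r0:6,r1:108,r2:Add2,r3:36,r4:Mul1
  c19: -  regs: r0:6,r1:108,r2:Add2,r3:36,r4:Mul1
  c20: -  regs: r0:6,r1:108,r2:Add2,r3:36,r4:Mul1
  c21: -  regs: r0:6,r1:108,r2:Add2,r3:36,r4:Mul1
  c22: CDB Mul1=23328  regs: r0:6,r1:108,r2:Add2,r3:36,r4:23328
  c23: -  regs: r0:6,r1:108,r2:Add2,r3:36,r4:23328
  c24: -  regs: r0:6,r1:108,r2:Add2,r3:36,r4:23328

STATUS = VALUE 108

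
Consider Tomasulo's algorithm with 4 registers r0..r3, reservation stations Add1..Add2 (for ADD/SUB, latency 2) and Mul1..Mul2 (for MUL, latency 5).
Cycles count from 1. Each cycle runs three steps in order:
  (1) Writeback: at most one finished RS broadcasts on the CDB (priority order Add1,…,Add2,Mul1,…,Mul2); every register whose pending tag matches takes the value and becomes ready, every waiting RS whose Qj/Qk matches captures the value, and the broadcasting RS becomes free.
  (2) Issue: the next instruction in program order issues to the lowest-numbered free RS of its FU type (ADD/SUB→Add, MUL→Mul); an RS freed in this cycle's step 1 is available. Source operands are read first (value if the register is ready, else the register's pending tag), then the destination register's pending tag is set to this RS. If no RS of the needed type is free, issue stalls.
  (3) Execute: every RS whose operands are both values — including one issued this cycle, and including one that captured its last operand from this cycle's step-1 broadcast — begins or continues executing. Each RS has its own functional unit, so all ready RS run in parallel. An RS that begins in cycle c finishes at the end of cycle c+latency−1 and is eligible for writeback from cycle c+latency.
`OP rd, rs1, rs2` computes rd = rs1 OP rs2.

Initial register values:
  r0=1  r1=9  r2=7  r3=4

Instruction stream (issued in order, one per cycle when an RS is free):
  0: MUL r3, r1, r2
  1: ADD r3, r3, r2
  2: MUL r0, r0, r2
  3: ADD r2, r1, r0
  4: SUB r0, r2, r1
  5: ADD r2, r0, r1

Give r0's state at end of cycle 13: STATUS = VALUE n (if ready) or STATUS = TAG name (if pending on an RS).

STATUS = VALUE 7

c1: issue MUL r3<-Mul1 | r0:1,r1:9,r2:7,r3:Mul1
c2: issue ADD r3<-Add1 | r0:1,r1:9,r2:7,r3:Add1
c3: issue MUL r0<-Mul2 | r0:Mul2,r1:9,r2:7,r3:Add1
c4: issue ADD r2<-Add2 | r0:Mul2,r1:9,r2:Add2,r3:Add1
c5: stall | r0:Mul2,r1:9,r2:Add2,r3:Add1
c6: CDB Mul1=63; stall | r0:Mul2,r1:9,r2:Add2,r3:Add1
c7: stall | r0:Mul2,r1:9,r2:Add2,r3:Add1
c8: CDB Add1=70; issue SUB r0<-Add1 | r0:Add1,r1:9,r2:Add2,r3:70
c9: CDB Mul2=7; stall | r0:Add1,r1:9,r2:Add2,r3:70
c10: stall | r0:Add1,r1:9,r2:Add2,r3:70
c11: CDB Add2=16; issue ADD r2<-Add2 | r0:Add1,r1:9,r2:Add2,r3:70
c12: - | r0:Add1,r1:9,r2:Add2,r3:70
c13: CDB Add1=7 | r0:7,r1:9,r2:Add2,r3:70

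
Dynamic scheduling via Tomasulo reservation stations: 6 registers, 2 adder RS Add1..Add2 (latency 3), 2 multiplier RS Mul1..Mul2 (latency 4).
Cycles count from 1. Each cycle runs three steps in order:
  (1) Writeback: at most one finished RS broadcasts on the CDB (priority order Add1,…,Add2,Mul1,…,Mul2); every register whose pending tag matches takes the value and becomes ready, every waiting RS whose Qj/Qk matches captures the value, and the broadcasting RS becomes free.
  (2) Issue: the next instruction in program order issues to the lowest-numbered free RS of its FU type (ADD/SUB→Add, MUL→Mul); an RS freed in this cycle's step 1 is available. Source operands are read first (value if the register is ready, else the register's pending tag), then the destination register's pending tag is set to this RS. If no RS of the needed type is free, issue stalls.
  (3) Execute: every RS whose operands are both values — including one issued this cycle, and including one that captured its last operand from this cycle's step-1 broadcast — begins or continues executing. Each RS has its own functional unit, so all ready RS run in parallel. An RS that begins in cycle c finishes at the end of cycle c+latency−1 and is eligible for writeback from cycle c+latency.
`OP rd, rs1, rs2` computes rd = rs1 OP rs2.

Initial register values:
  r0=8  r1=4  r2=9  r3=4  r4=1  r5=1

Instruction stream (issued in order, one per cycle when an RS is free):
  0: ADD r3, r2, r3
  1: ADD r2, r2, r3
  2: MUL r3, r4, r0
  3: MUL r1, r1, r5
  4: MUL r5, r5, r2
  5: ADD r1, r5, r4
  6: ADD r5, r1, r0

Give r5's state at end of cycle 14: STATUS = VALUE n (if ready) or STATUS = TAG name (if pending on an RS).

  c1: issue ADD r3<-Add1  regs: r0:8,r1:4,r2:9,r3:Add1,r4:1,r5:1
  c2: issue ADD r2<-Add2  regs: r0:8,r1:4,r2:Add2,r3:Add1,r4:1,r5:1
  c3: issue MUL r3<-Mul1  regs: r0:8,r1:4,r2:Add2,r3:Mul1,r4:1,r5:1
  c4: CDB Add1=13; issue MUL r1<-Mul2  regs: r0:8,r1:Mul2,r2:Add2,r3:Mul1,r4:1,r5:1
  c5: stall  regs: r0:8,r1:Mul2,r2:Add2,r3:Mul1,r4:1,r5:1
  c6: stall  regs: r0:8,r1:Mul2,r2:Add2,r3:Mul1,r4:1,r5:1
  c7: CDB Add2=22; stall  regs: r0:8,r1:Mul2,r2:22,r3:Mul1,r4:1,r5:1
  c8: CDB Mul1=8; issue MUL r5<-Mul1  regs: r0:8,r1:Mul2,r2:22,r3:8,r4:1,r5:Mul1
  c9: CDB Mul2=4; issue ADD r1<-Add1  regs: r0:8,r1:Add1,r2:22,r3:8,r4:1,r5:Mul1
  c10: issue ADD r5<-Add2  regs: r0:8,r1:Add1,r2:22,r3:8,r4:1,r5:Add2
  c11: -  regs: r0:8,r1:Add1,r2:22,r3:8,r4:1,r5:Add2
  c12: CDB Mul1=22  regs: r0:8,r1:Add1,r2:22,r3:8,r4:1,r5:Add2
  c13: -  regs: r0:8,r1:Add1,r2:22,r3:8,r4:1,r5:Add2
  c14: -  regs: r0:8,r1:Add1,r2:22,r3:8,r4:1,r5:Add2

STATUS = TAG Add2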